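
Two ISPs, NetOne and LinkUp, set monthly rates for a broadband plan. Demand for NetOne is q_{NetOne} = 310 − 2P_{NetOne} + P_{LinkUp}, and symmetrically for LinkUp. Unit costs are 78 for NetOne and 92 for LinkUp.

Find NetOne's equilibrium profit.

NetOne's profit: π = (P_{NetOne} − 78)(310 − 2P_{NetOne} + P_{LinkUp}).
∂π/∂P_{NetOne} = 466 − 4P_{NetOne} + P_{LinkUp} = 0 ⇒ P_{NetOne} = 116.5 + 0.25P_{LinkUp}.
Similarly P_{LinkUp} = 123.5 + 0.25P_{NetOne}.
Solving the two reaction functions simultaneously: (1 − (0.25)(0.25))P_{NetOne} = 116.5 + 0.25·123.5, so 0.9375P_{NetOne} = 147.375 and P_{NetOne} = 157.2.
Then P_{LinkUp} = 123.5 + 0.25·157.2 = 162.8.
q_{NetOne} = 310 − 2·157.2 + 162.8 = 158.4.
Profit = (157.2 − 78)·158.4 = 12545.28.

12545.28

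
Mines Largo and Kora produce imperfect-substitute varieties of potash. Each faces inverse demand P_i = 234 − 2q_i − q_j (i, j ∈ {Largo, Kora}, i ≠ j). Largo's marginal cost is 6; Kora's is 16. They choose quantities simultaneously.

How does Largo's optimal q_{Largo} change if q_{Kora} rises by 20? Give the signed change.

-5

Mine Largo's profit: π = q_{Largo}(234 − 2q_{Largo} − q_{Kora}) − 6q_{Largo}.
∂π/∂q_{Largo} = 228 − 4q_{Largo} − q_{Kora} = 0 ⇒ q_{Largo} = 57 − 0.25q_{Kora}.
The reaction-function slope is −0.25, so a 20-unit rise in q_{Kora} moves q_{Largo} by −0.25 × 20 = −5. Largo's best response falls — the actions are strategic substitutes.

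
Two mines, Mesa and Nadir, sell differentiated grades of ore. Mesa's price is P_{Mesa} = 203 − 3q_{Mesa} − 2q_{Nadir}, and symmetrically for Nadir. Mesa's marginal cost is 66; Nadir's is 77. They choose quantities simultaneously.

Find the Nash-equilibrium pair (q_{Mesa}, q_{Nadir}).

17.8125, 15.0625

Mine Mesa's profit: π = q_{Mesa}(203 − 3q_{Mesa} − 2q_{Nadir}) − 66q_{Mesa}.
∂π/∂q_{Mesa} = 137 − 6q_{Mesa} − 2q_{Nadir} = 0 ⇒ q_{Mesa} = 137/6 − (1/3)q_{Nadir}.
Similarly q_{Nadir} = 21 − (1/3)q_{Mesa}.
Plugging q_{Nadir} into Mesa's best response: q_{Mesa} = 137/6 − (1/3)(21 − (1/3)q_{Mesa}) ⇒ (8/9)q_{Mesa} = 95/6, so q_{Mesa} = 17.8125.
Then q_{Nadir} = 21 − (1/3)·17.8125 = 15.0625.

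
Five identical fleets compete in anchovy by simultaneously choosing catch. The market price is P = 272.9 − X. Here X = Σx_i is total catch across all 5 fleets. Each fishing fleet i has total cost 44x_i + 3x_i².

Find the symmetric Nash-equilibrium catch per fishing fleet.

19.075

A representative fishing fleet's profit is π_i = x_i(272.9 − X) − 44x_i − 3x_i², with X = x_i + Σ_{j≠i} x_j.
First-order condition: 228.9 − 8x_i − Σ_{j≠i} x_j = 0.
With identical fishing fleets, set every x_j = x: then 228.9 − 8x − 4x = 0, i.e. x = 228.9/12 = 19.075.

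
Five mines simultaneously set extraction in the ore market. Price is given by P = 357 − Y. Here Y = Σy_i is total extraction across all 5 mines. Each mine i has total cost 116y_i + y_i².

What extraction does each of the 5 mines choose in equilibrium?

A representative mine's profit is π_i = y_i(357 − Y) − 116y_i − y_i², with Y = y_i + Σ_{j≠i} y_j.
First-order condition: 241 − 4y_i − Σ_{j≠i} y_j = 0.
In a symmetric equilibrium every mine chooses the same y, so Σ_{j≠i} y_j = 4y. The condition becomes 241 − 8y = 0, giving y = 241/8 = 30.125.

30.125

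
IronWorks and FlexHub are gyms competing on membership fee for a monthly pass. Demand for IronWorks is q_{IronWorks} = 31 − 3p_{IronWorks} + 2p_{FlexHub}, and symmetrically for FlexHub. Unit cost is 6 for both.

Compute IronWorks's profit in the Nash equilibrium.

117.1875

IronWorks's profit: π = (p_{IronWorks} − 6)(31 − 3p_{IronWorks} + 2p_{FlexHub}).
∂π/∂p_{IronWorks} = 49 − 6p_{IronWorks} + 2p_{FlexHub} = 0 ⇒ p_{IronWorks} = 49/6 + (1/3)p_{FlexHub}.
The game is symmetric, so in equilibrium p_{FlexHub} = p_{IronWorks}: the reaction function gives (2/3)p_{IronWorks} = 49/6, hence p_{IronWorks} = 12.25.
q_{IronWorks} = 31 − 3·12.25 + 2·12.25 = 18.75.
Profit = (12.25 − 6)·18.75 = 117.1875.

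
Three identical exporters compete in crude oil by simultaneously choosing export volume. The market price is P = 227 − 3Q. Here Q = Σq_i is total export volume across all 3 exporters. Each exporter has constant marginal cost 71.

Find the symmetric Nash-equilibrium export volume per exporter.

A representative exporter's profit is π_i = q_i(227 − 3Q) − 71q_i, with Q = q_i + Σ_{j≠i} q_j.
First-order condition: 156 − 6q_i − 3Σ_{j≠i} q_j = 0.
Imposing symmetry (q_j = q for all j) turns Σ_{j≠i} q_j into 2q, so 156 = 12q and q = 13.

13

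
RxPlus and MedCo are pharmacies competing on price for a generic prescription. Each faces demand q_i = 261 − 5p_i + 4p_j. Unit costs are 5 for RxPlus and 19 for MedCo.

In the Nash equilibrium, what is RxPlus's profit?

10580

RxPlus's profit: π = (p_{RxPlus} − 5)(261 − 5p_{RxPlus} + 4p_{MedCo}).
∂π/∂p_{RxPlus} = 286 − 10p_{RxPlus} + 4p_{MedCo} = 0 ⇒ p_{RxPlus} = 28.6 + 0.4p_{MedCo}.
Similarly p_{MedCo} = 35.6 + 0.4p_{RxPlus}.
Substituting the second reaction function into the first: p_{RxPlus} = 28.6 + 0.4(35.6 + 0.4p_{RxPlus}), which gives 0.84p_{RxPlus} = 42.84 ⇒ p_{RxPlus} = 51.
Then p_{MedCo} = 35.6 + 0.4·51 = 56.
q_{RxPlus} = 261 − 5·51 + 4·56 = 230.
Profit = (51 − 5)·230 = 10580.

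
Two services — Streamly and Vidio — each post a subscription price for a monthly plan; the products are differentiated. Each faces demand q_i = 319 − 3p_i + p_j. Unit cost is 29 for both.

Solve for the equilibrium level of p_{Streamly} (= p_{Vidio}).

Streamly's profit: π = (p_{Streamly} − 29)(319 − 3p_{Streamly} + p_{Vidio}).
∂π/∂p_{Streamly} = 406 − 6p_{Streamly} + p_{Vidio} = 0 ⇒ p_{Streamly} = 203/3 + (1/6)p_{Vidio}.
The game is symmetric, so in equilibrium p_{Vidio} = p_{Streamly}: the reaction function gives (5/6)p_{Streamly} = 203/3, hence p_{Streamly} = 81.2.

81.2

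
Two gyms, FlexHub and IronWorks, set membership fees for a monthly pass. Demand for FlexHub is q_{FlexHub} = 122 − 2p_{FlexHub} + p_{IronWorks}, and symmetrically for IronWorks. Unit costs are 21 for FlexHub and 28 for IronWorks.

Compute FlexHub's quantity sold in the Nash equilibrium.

69.2

FlexHub's profit: π = (p_{FlexHub} − 21)(122 − 2p_{FlexHub} + p_{IronWorks}).
∂π/∂p_{FlexHub} = 164 − 4p_{FlexHub} + p_{IronWorks} = 0 ⇒ p_{FlexHub} = 41 + 0.25p_{IronWorks}.
Similarly p_{IronWorks} = 44.5 + 0.25p_{FlexHub}.
Plugging p_{IronWorks} into FlexHub's best response: p_{FlexHub} = 41 + 0.25(44.5 + 0.25p_{FlexHub}) ⇒ 0.9375p_{FlexHub} = 52.125, so p_{FlexHub} = 55.6.
Then p_{IronWorks} = 44.5 + 0.25·55.6 = 58.4.
q_{FlexHub} = 122 − 2·55.6 + 58.4 = 69.2.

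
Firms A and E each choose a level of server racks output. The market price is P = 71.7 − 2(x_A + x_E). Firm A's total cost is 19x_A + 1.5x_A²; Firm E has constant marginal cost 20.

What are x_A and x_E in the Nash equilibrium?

4.475, 10.6875

Firm A's profit: π = x_A(71.7 − 2(x_A + x_E)) − 19x_A − 1.5x_A².
∂π/∂x_A = 52.7 − 7x_A − 2x_E = 0, so x_A = 527/70 − (2/7)x_E.
For E: ∂π/∂x_E = 51.7 − 4x_E − 2x_A = 0 ⇒ x_E = 12.925 − 0.5x_A.
Solving the two reaction functions simultaneously: (1 − (−2/7)(−0.5))x_A = 527/70 − (2/7)·12.925, so (6/7)x_A = 537/140 and x_A = 4.475.
Then x_E = 12.925 − 0.5·4.475 = 10.6875.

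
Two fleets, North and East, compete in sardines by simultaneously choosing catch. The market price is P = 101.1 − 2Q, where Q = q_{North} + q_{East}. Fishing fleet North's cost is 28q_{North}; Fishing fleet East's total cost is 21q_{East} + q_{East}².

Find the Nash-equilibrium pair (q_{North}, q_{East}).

13.92, 8.71

Fishing fleet North's profit: π = q_{North}(101.1 − 2(q_{North} + q_{East})) − 28q_{North}.
∂π/∂q_{North} = 73.1 − 4q_{North} − 2q_{East} = 0, so q_{North} = 18.275 − 0.5q_{East}.
For East: ∂π/∂q_{East} = 80.1 − 6q_{East} − 2q_{North} = 0 ⇒ q_{East} = 13.35 − (1/3)q_{North}.
Solving the two reaction functions simultaneously: (1 − (−0.5)(−1/3))q_{North} = 18.275 − 0.5·13.35, so (5/6)q_{North} = 11.6 and q_{North} = 13.92.
Then q_{East} = 13.35 − (1/3)·13.92 = 8.71.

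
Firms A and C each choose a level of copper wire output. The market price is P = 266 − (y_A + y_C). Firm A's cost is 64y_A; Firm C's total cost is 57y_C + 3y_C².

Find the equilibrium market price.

157.8

Firm A's profit: π = y_A(266 − (y_A + y_C)) − 64y_A.
∂π/∂y_A = 202 − 2y_A − y_C = 0, so y_A = 101 − 0.5y_C.
For C: ∂π/∂y_C = 209 − 8y_C − y_A = 0 ⇒ y_C = 26.125 − 0.125y_A.
Substituting the second reaction function into the first: y_A = 101 − 0.5(26.125 − 0.125y_A), which gives 0.9375y_A = 87.9375 ⇒ y_A = 93.8.
Then y_C = 26.125 − 0.125·93.8 = 14.4.
Equilibrium price: P = 266 − 108.2 = 157.8.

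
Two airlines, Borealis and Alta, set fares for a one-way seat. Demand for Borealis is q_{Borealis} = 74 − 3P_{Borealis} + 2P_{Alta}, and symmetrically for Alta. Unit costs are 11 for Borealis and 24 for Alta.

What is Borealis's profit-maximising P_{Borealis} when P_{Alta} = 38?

30.5

Borealis's profit: π = (P_{Borealis} − 11)(74 − 3P_{Borealis} + 2P_{Alta}).
∂π/∂P_{Borealis} = 107 − 6P_{Borealis} + 2P_{Alta} = 0 ⇒ P_{Borealis} = 107/6 + (1/3)P_{Alta}.
At P_{Alta} = 38: P_{Borealis} = 107/6 + (1/3)·38 = 30.5.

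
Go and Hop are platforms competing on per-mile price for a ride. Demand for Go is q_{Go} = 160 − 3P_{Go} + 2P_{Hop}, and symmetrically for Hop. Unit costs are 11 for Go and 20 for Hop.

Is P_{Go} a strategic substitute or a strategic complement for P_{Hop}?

Go's profit: π = (P_{Go} − 11)(160 − 3P_{Go} + 2P_{Hop}).
∂π/∂P_{Go} = 193 − 6P_{Go} + 2P_{Hop} = 0 ⇒ P_{Go} = 193/6 + (1/3)P_{Hop}.
The best-response slope dP_{Go}/dP_{Hop} = 1/3 > 0: the reaction function is upward-sloping, so the choices are strategic complements.

strategic complements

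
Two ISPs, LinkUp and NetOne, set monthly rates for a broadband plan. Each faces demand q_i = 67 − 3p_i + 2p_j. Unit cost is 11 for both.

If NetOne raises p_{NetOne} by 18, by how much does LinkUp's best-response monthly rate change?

LinkUp's profit: π = (p_{LinkUp} − 11)(67 − 3p_{LinkUp} + 2p_{NetOne}).
∂π/∂p_{LinkUp} = 100 − 6p_{LinkUp} + 2p_{NetOne} = 0 ⇒ p_{LinkUp} = 50/3 + (1/3)p_{NetOne}.
The reaction-function slope is 1/3, so an 18-unit rise in p_{NetOne} moves p_{LinkUp} by 1/3 × 18 = 6. LinkUp's best response rises — the actions are strategic complements.

6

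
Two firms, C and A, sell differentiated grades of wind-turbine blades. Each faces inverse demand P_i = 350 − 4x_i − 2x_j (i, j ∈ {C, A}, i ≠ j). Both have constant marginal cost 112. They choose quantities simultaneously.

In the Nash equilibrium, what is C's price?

207.2

Firm C's profit: π = x_C(350 − 4x_C − 2x_A) − 112x_C.
∂π/∂x_C = 238 − 8x_C − 2x_A = 0 ⇒ x_C = 29.75 − 0.25x_A.
Setting x_C = x_A in the reaction function: x_C = 29.75 − 0.25x_C, so x_C = 29.75 / 1.25 = 23.8.
P_C = 350 − 4·23.8 − 2·23.8 = 207.2.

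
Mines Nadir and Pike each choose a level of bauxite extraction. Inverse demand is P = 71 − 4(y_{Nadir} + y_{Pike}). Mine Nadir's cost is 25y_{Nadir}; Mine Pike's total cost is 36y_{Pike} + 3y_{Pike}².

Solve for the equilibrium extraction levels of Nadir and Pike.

5.25, 1

Mine Nadir's profit: π = y_{Nadir}(71 − 4(y_{Nadir} + y_{Pike})) − 25y_{Nadir}.
∂π/∂y_{Nadir} = 46 − 8y_{Nadir} − 4y_{Pike} = 0, so y_{Nadir} = 5.75 − 0.5y_{Pike}.
For Pike: ∂π/∂y_{Pike} = 35 − 14y_{Pike} − 4y_{Nadir} = 0 ⇒ y_{Pike} = 2.5 − (2/7)y_{Nadir}.
Solving the two reaction functions simultaneously: (1 − (−0.5)(−2/7))y_{Nadir} = 5.75 − 0.5·2.5, so (6/7)y_{Nadir} = 4.5 and y_{Nadir} = 5.25.
Then y_{Pike} = 2.5 − (2/7)·5.25 = 1.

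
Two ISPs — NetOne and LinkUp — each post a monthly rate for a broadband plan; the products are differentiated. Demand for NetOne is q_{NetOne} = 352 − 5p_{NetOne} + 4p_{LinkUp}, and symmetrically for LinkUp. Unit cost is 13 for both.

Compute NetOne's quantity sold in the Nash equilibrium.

282.5

NetOne's profit: π = (p_{NetOne} − 13)(352 − 5p_{NetOne} + 4p_{LinkUp}).
∂π/∂p_{NetOne} = 417 − 10p_{NetOne} + 4p_{LinkUp} = 0 ⇒ p_{NetOne} = 41.7 + 0.4p_{LinkUp}.
Setting p_{NetOne} = p_{LinkUp} in the reaction function: p_{NetOne} = 41.7 + 0.4p_{NetOne}, so p_{NetOne} = 41.7 / 0.6 = 69.5.
q_{NetOne} = 352 − 5·69.5 + 4·69.5 = 282.5.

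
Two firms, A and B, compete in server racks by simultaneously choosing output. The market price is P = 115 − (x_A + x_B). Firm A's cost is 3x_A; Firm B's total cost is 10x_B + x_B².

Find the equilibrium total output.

63

Firm A's profit: π = x_A(115 − (x_A + x_B)) − 3x_A.
∂π/∂x_A = 112 − 2x_A − x_B = 0, so x_A = 56 − 0.5x_B.
For B: ∂π/∂x_B = 105 − 4x_B − x_A = 0 ⇒ x_B = 26.25 − 0.25x_A.
Solving the two reaction functions simultaneously: (1 − (−0.5)(−0.25))x_A = 56 − 0.5·26.25, so 0.875x_A = 42.875 and x_A = 49.
Then x_B = 26.25 − 0.25·49 = 14.
Total output: 49 + 14 = 63.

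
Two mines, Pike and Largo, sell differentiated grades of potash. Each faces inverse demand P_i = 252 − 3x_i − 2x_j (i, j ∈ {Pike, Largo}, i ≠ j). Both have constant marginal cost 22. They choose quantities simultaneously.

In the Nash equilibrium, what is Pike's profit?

Mine Pike's profit: π = x_{Pike}(252 − 3x_{Pike} − 2x_{Largo}) − 22x_{Pike}.
∂π/∂x_{Pike} = 230 − 6x_{Pike} − 2x_{Largo} = 0 ⇒ x_{Pike} = 115/3 − (1/3)x_{Largo}.
The game is symmetric, so in equilibrium x_{Largo} = x_{Pike}: the reaction function gives (4/3)x_{Pike} = 115/3, hence x_{Pike} = 28.75.
P_{Pike} = 252 − 3·28.75 − 2·28.75 = 108.25.
Profit = (108.25 − 22)·28.75 = 2479.6875.

2479.6875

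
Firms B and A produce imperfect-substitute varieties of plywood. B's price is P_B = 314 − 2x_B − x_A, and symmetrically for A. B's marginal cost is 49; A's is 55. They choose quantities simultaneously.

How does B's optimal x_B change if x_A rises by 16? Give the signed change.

-4

Firm B's profit: π = x_B(314 − 2x_B − x_A) − 49x_B.
∂π/∂x_B = 265 − 4x_B − x_A = 0 ⇒ x_B = 66.25 − 0.25x_A.
The reaction-function slope is −0.25, so a 16-unit rise in x_A moves x_B by −0.25 × 16 = −4. B's best response falls — the actions are strategic substitutes.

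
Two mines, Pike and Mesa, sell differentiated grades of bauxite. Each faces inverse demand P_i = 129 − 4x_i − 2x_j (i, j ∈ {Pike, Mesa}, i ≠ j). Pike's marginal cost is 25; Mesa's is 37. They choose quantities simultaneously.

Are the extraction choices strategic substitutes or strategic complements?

strategic substitutes

Mine Pike's profit: π = x_{Pike}(129 − 4x_{Pike} − 2x_{Mesa}) − 25x_{Pike}.
∂π/∂x_{Pike} = 104 − 8x_{Pike} − 2x_{Mesa} = 0 ⇒ x_{Pike} = 13 − 0.25x_{Mesa}.
The best-response slope dx_{Pike}/dx_{Mesa} = −0.25 < 0: the reaction function is downward-sloping, so the choices are strategic substitutes.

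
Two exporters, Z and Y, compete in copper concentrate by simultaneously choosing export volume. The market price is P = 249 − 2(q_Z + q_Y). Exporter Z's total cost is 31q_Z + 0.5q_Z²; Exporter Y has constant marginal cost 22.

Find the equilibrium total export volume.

Exporter Z's profit: π = q_Z(249 − 2(q_Z + q_Y)) − 31q_Z − 0.5q_Z².
∂π/∂q_Z = 218 − 5q_Z − 2q_Y = 0, so q_Z = 43.6 − 0.4q_Y.
For Y: ∂π/∂q_Y = 227 − 4q_Y − 2q_Z = 0 ⇒ q_Y = 56.75 − 0.5q_Z.
Plugging q_Y into Z's best response: q_Z = 43.6 − 0.4(56.75 − 0.5q_Z) ⇒ 0.8q_Z = 20.9, so q_Z = 26.125.
Then q_Y = 56.75 − 0.5·26.125 = 43.6875.
Total export volume: 26.125 + 43.6875 = 69.8125.

69.8125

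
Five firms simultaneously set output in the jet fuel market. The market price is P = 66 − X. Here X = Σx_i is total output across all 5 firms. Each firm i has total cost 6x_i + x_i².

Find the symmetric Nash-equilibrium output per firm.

7.5

A representative firm's profit is π_i = x_i(66 − X) − 6x_i − x_i², with X = x_i + Σ_{j≠i} x_j.
First-order condition: 60 − 4x_i − Σ_{j≠i} x_j = 0.
With identical firms, set every x_j = x: then 60 − 4x − 4x = 0, i.e. x = 60/8 = 7.5.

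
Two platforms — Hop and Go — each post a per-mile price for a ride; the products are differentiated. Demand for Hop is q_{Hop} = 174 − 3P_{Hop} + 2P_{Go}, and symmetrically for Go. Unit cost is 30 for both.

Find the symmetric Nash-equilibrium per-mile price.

66

Hop's profit: π = (P_{Hop} − 30)(174 − 3P_{Hop} + 2P_{Go}).
∂π/∂P_{Hop} = 264 − 6P_{Hop} + 2P_{Go} = 0 ⇒ P_{Hop} = 44 + (1/3)P_{Go}.
Setting P_{Hop} = P_{Go} in the reaction function: P_{Hop} = 44 + (1/3)P_{Hop}, so P_{Hop} = 44 / (2/3) = 66.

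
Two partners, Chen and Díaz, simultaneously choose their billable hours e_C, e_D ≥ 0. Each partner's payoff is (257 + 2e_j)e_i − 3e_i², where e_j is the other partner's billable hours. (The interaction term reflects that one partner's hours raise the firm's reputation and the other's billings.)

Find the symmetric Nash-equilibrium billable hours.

Chen's payoff is (257 + 2e_D)e_C − 3e_C².
∂π/∂e_C = 257 + 2e_D − 6e_C = 0, so e_C = 257/6 + (1/3)e_D.
The game is symmetric, so in equilibrium e_D = e_C: the reaction function gives (2/3)e_C = 257/6, hence e_C = 64.25.

64.25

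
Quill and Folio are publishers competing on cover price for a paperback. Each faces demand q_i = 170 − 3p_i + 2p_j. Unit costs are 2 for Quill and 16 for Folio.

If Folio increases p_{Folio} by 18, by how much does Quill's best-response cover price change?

Quill's profit: π = (p_{Quill} − 2)(170 − 3p_{Quill} + 2p_{Folio}).
∂π/∂p_{Quill} = 176 − 6p_{Quill} + 2p_{Folio} = 0 ⇒ p_{Quill} = 88/3 + (1/3)p_{Folio}.
The reaction-function slope is 1/3, so an 18-unit rise in p_{Folio} moves p_{Quill} by 1/3 × 18 = 6. Quill's best response rises — the actions are strategic complements.

6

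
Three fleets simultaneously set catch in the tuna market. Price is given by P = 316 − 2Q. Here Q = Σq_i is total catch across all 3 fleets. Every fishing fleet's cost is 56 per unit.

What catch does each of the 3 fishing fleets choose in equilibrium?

32.5

A representative fishing fleet's profit is π_i = q_i(316 − 2Q) − 56q_i, with Q = q_i + Σ_{j≠i} q_j.
First-order condition: 260 − 4q_i − 2Σ_{j≠i} q_j = 0.
Imposing symmetry (q_j = q for all j) turns Σ_{j≠i} q_j into 2q, so 260 = 8q and q = 32.5.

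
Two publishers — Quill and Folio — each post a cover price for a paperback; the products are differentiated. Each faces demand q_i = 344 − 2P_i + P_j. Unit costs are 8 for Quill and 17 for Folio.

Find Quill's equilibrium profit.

Quill's profit: π = (P_{Quill} − 8)(344 − 2P_{Quill} + P_{Folio}).
∂π/∂P_{Quill} = 360 − 4P_{Quill} + P_{Folio} = 0 ⇒ P_{Quill} = 90 + 0.25P_{Folio}.
Similarly P_{Folio} = 94.5 + 0.25P_{Quill}.
Substituting the second reaction function into the first: P_{Quill} = 90 + 0.25(94.5 + 0.25P_{Quill}), which gives 0.9375P_{Quill} = 113.625 ⇒ P_{Quill} = 121.2.
Then P_{Folio} = 94.5 + 0.25·121.2 = 124.8.
q_{Quill} = 344 − 2·121.2 + 124.8 = 226.4.
Profit = (121.2 − 8)·226.4 = 25628.48.

25628.48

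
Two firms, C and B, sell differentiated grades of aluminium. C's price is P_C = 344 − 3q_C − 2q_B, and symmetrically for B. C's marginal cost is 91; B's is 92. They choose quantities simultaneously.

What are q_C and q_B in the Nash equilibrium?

Firm C's profit: π = q_C(344 − 3q_C − 2q_B) − 91q_C.
∂π/∂q_C = 253 − 6q_C − 2q_B = 0 ⇒ q_C = 253/6 − (1/3)q_B.
Similarly q_B = 42 − (1/3)q_C.
Substituting the second reaction function into the first: q_C = 253/6 − (1/3)(42 − (1/3)q_C), which gives (8/9)q_C = 169/6 ⇒ q_C = 31.6875.
Then q_B = 42 − (1/3)·31.6875 = 31.4375.

31.6875, 31.4375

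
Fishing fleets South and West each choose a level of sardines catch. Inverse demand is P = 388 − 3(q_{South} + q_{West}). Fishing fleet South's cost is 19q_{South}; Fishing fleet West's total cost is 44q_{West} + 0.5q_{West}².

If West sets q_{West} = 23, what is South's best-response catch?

Fishing fleet South's profit: π = q_{South}(388 − 3(q_{South} + q_{West})) − 19q_{South}.
∂π/∂q_{South} = 369 − 6q_{South} − 3q_{West} = 0, so q_{South} = 61.5 − 0.5q_{West}.
At q_{West} = 23: q_{South} = 61.5 − 0.5·23 = 50.

50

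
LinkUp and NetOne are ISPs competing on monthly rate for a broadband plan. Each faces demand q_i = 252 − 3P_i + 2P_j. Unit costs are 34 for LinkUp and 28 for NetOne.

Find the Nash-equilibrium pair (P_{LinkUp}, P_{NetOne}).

LinkUp's profit: π = (P_{LinkUp} − 34)(252 − 3P_{LinkUp} + 2P_{NetOne}).
∂π/∂P_{LinkUp} = 354 − 6P_{LinkUp} + 2P_{NetOne} = 0 ⇒ P_{LinkUp} = 59 + (1/3)P_{NetOne}.
Similarly P_{NetOne} = 56 + (1/3)P_{LinkUp}.
Plugging P_{NetOne} into LinkUp's best response: P_{LinkUp} = 59 + (1/3)(56 + (1/3)P_{LinkUp}) ⇒ (8/9)P_{LinkUp} = 233/3, so P_{LinkUp} = 87.375.
Then P_{NetOne} = 56 + (1/3)·87.375 = 85.125.

87.375, 85.125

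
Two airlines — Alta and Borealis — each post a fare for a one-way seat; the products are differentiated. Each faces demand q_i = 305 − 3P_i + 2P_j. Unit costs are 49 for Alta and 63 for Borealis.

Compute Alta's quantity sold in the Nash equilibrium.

199.875

Alta's profit: π = (P_{Alta} − 49)(305 − 3P_{Alta} + 2P_{Borealis}).
∂π/∂P_{Alta} = 452 − 6P_{Alta} + 2P_{Borealis} = 0 ⇒ P_{Alta} = 226/3 + (1/3)P_{Borealis}.
Similarly P_{Borealis} = 247/3 + (1/3)P_{Alta}.
Solving the two reaction functions simultaneously: (1 − (1/3)(1/3))P_{Alta} = 226/3 + (1/3)·(247/3), so (8/9)P_{Alta} = 925/9 and P_{Alta} = 115.625.
Then P_{Borealis} = 247/3 + (1/3)·115.625 = 120.875.
q_{Alta} = 305 − 3·115.625 + 2·120.875 = 199.875.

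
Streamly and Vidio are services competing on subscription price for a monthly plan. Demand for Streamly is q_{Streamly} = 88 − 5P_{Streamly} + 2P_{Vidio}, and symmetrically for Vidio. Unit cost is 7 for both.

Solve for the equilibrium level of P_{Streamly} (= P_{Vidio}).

Streamly's profit: π = (P_{Streamly} − 7)(88 − 5P_{Streamly} + 2P_{Vidio}).
∂π/∂P_{Streamly} = 123 − 10P_{Streamly} + 2P_{Vidio} = 0 ⇒ P_{Streamly} = 12.3 + 0.2P_{Vidio}.
The game is symmetric, so in equilibrium P_{Vidio} = P_{Streamly}: the reaction function gives 0.8P_{Streamly} = 12.3, hence P_{Streamly} = 15.375.

15.375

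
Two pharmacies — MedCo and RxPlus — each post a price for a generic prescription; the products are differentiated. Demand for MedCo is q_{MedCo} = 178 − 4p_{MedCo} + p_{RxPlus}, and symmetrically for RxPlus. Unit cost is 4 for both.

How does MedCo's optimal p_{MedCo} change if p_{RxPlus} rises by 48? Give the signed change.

MedCo's profit: π = (p_{MedCo} − 4)(178 − 4p_{MedCo} + p_{RxPlus}).
∂π/∂p_{MedCo} = 194 − 8p_{MedCo} + p_{RxPlus} = 0 ⇒ p_{MedCo} = 24.25 + 0.125p_{RxPlus}.
The reaction-function slope is 0.125, so a 48-unit rise in p_{RxPlus} moves p_{MedCo} by 0.125 × 48 = 6. MedCo's best response rises — the actions are strategic complements.

6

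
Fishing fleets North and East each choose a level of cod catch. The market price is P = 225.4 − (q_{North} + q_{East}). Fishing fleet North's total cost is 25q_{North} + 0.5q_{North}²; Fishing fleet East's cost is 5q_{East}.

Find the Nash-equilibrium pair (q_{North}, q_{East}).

36.08, 92.16

Fishing fleet North's profit: π = q_{North}(225.4 − (q_{North} + q_{East})) − 25q_{North} − 0.5q_{North}².
∂π/∂q_{North} = 200.4 − 3q_{North} − q_{East} = 0, so q_{North} = 66.8 − (1/3)q_{East}.
For East: ∂π/∂q_{East} = 220.4 − 2q_{East} − q_{North} = 0 ⇒ q_{East} = 110.2 − 0.5q_{North}.
Solving the two reaction functions simultaneously: (1 − (−1/3)(−0.5))q_{North} = 66.8 − (1/3)·110.2, so (5/6)q_{North} = 451/15 and q_{North} = 36.08.
Then q_{East} = 110.2 − 0.5·36.08 = 92.16.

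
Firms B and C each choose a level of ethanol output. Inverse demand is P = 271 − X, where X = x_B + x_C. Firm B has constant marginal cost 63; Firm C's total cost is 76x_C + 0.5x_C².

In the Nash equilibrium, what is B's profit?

7361.64

Firm B's profit: π = x_B(271 − (x_B + x_C)) − 63x_B.
∂π/∂x_B = 208 − 2x_B − x_C = 0, so x_B = 104 − 0.5x_C.
For C: ∂π/∂x_C = 195 − 3x_C − x_B = 0 ⇒ x_C = 65 − (1/3)x_B.
Solving the two reaction functions simultaneously: (1 − (−0.5)(−1/3))x_B = 104 − 0.5·65, so (5/6)x_B = 71.5 and x_B = 85.8.
Then x_C = 65 − (1/3)·85.8 = 36.4.
Price P = 271 − 122.2 = 148.8.
B's profit: (148.8 − 63)·85.8 = 7361.64.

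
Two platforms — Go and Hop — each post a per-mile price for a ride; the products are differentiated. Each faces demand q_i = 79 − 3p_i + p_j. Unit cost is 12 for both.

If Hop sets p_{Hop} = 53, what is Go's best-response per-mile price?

28

Go's profit: π = (p_{Go} − 12)(79 − 3p_{Go} + p_{Hop}).
∂π/∂p_{Go} = 115 − 6p_{Go} + p_{Hop} = 0 ⇒ p_{Go} = 115/6 + (1/6)p_{Hop}.
At p_{Hop} = 53: p_{Go} = 115/6 + (1/6)·53 = 28.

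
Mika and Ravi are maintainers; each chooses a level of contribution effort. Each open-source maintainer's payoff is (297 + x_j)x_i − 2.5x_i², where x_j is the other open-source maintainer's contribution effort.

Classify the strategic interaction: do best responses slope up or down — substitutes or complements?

strategic complements

Mika's payoff is (297 + x_R)x_M − 2.5x_M².
∂π/∂x_M = 297 + x_R − 5x_M = 0, so x_M = 59.4 + 0.2x_R.
The best-response slope dx_M/dx_R = 0.2 > 0: the reaction function is upward-sloping, so the choices are strategic complements.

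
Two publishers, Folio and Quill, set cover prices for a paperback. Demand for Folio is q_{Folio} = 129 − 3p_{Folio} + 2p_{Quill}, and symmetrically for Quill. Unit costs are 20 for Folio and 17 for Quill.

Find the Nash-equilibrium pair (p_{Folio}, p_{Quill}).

Folio's profit: π = (p_{Folio} − 20)(129 − 3p_{Folio} + 2p_{Quill}).
∂π/∂p_{Folio} = 189 − 6p_{Folio} + 2p_{Quill} = 0 ⇒ p_{Folio} = 31.5 + (1/3)p_{Quill}.
Similarly p_{Quill} = 30 + (1/3)p_{Folio}.
Plugging p_{Quill} into Folio's best response: p_{Folio} = 31.5 + (1/3)(30 + (1/3)p_{Folio}) ⇒ (8/9)p_{Folio} = 41.5, so p_{Folio} = 46.6875.
Then p_{Quill} = 30 + (1/3)·46.6875 = 45.5625.

46.6875, 45.5625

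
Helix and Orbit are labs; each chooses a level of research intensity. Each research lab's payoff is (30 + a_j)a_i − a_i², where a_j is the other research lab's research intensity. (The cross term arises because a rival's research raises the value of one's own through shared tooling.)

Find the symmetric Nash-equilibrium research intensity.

30

Helix's payoff is (30 + a_O)a_H − a_H².
∂π/∂a_H = 30 + a_O − 2a_H = 0, so a_H = 15 + 0.5a_O.
Setting a_H = a_O in the reaction function: a_H = 15 + 0.5a_H, so a_H = 15 / 0.5 = 30.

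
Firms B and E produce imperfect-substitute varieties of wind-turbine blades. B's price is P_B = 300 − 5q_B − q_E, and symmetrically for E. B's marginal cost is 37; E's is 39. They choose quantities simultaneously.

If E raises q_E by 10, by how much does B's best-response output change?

Firm B's profit: π = q_B(300 − 5q_B − q_E) − 37q_B.
∂π/∂q_B = 263 − 10q_B − q_E = 0 ⇒ q_B = 26.3 − 0.1q_E.
The reaction-function slope is −0.1, so a 10-unit rise in q_E moves q_B by −0.1 × 10 = −1. B's best response falls — the actions are strategic substitutes.

-1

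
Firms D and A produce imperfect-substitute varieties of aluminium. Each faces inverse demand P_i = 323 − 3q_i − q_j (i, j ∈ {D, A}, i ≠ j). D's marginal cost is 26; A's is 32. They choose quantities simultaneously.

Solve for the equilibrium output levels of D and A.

42.6, 41.4

Firm D's profit: π = q_D(323 − 3q_D − q_A) − 26q_D.
∂π/∂q_D = 297 − 6q_D − q_A = 0 ⇒ q_D = 49.5 − (1/6)q_A.
Similarly q_A = 48.5 − (1/6)q_D.
Solving the two reaction functions simultaneously: (1 − (−1/6)(−1/6))q_D = 49.5 − (1/6)·48.5, so (35/36)q_D = 497/12 and q_D = 42.6.
Then q_A = 48.5 − (1/6)·42.6 = 41.4.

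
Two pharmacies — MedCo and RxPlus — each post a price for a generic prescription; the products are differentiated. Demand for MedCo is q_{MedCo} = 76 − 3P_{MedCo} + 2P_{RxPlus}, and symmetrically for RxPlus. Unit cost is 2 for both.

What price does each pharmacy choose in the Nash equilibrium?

MedCo's profit: π = (P_{MedCo} − 2)(76 − 3P_{MedCo} + 2P_{RxPlus}).
∂π/∂P_{MedCo} = 82 − 6P_{MedCo} + 2P_{RxPlus} = 0 ⇒ P_{MedCo} = 41/3 + (1/3)P_{RxPlus}.
Setting P_{MedCo} = P_{RxPlus} in the reaction function: P_{MedCo} = 41/3 + (1/3)P_{MedCo}, so P_{MedCo} = (41/3) / (2/3) = 20.5.

20.5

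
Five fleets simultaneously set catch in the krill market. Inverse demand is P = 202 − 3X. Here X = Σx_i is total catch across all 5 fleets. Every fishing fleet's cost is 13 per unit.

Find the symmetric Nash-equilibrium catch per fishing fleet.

10.5

A representative fishing fleet's profit is π_i = x_i(202 − 3X) − 13x_i, with X = x_i + Σ_{j≠i} x_j.
First-order condition: 189 − 6x_i − 3Σ_{j≠i} x_j = 0.
With identical fishing fleets, set every x_j = x: then 189 − 6x − 12x = 0, i.e. x = 189/18 = 10.5.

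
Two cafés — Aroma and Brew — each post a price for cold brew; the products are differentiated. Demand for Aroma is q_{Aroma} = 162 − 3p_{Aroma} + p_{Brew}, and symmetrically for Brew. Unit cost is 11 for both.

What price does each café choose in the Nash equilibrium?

39

Aroma's profit: π = (p_{Aroma} − 11)(162 − 3p_{Aroma} + p_{Brew}).
∂π/∂p_{Aroma} = 195 − 6p_{Aroma} + p_{Brew} = 0 ⇒ p_{Aroma} = 32.5 + (1/6)p_{Brew}.
Setting p_{Aroma} = p_{Brew} in the reaction function: p_{Aroma} = 32.5 + (1/6)p_{Aroma}, so p_{Aroma} = 32.5 / (5/6) = 39.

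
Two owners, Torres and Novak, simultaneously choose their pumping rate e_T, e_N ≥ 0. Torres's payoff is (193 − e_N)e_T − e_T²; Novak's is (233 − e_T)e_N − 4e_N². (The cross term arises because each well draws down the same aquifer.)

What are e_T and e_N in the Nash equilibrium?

Expanding Torres's payoff: 193e_T − e_Ne_T − e_T².
∂π/∂e_T = 193 − e_N − 2e_T = 0, so e_T = 96.5 − 0.5e_N.
Likewise for Novak: e_N = 29.125 − 0.125e_T.
Plugging e_N into Torres's best response: e_T = 96.5 − 0.5(29.125 − 0.125e_T) ⇒ 0.9375e_T = 81.9375, so e_T = 87.4.
Then e_N = 29.125 − 0.125·87.4 = 18.2.

87.4, 18.2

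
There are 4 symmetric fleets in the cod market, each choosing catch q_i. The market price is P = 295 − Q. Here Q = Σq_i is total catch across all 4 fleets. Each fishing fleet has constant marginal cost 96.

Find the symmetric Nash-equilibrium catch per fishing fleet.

A representative fishing fleet's profit is π_i = q_i(295 − Q) − 96q_i, with Q = q_i + Σ_{j≠i} q_j.
First-order condition: 199 − 2q_i − Σ_{j≠i} q_j = 0.
Imposing symmetry (q_j = q for all j) turns Σ_{j≠i} q_j into 3q, so 199 = 5q and q = 39.8.

39.8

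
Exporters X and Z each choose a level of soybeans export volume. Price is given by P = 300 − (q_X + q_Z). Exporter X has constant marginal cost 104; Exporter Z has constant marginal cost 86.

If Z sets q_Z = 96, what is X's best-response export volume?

50

Exporter X's profit: π = q_X(300 − (q_X + q_Z)) − 104q_X.
∂π/∂q_X = 196 − 2q_X − q_Z = 0, so q_X = 98 − 0.5q_Z.
At q_Z = 96: q_X = 98 − 0.5·96 = 50.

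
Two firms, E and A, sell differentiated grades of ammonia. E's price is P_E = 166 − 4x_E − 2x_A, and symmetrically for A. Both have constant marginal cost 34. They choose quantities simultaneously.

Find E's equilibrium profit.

Firm E's profit: π = x_E(166 − 4x_E − 2x_A) − 34x_E.
∂π/∂x_E = 132 − 8x_E − 2x_A = 0 ⇒ x_E = 16.5 − 0.25x_A.
Setting x_E = x_A in the reaction function: x_E = 16.5 − 0.25x_E, so x_E = 16.5 / 1.25 = 13.2.
P_E = 166 − 4·13.2 − 2·13.2 = 86.8.
Profit = (86.8 − 34)·13.2 = 696.96.

696.96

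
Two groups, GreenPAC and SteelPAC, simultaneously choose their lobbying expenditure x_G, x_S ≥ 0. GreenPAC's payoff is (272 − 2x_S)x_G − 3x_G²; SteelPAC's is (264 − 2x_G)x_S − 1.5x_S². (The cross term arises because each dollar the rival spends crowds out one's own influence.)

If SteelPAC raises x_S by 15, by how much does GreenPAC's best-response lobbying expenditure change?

Expanding GreenPAC's payoff: 272x_G − 2x_Sx_G − 3x_G².
∂π/∂x_G = 272 − 2x_S − 6x_G = 0, so x_G = 136/3 − (1/3)x_S.
The reaction-function slope is −1/3, so a 15-unit rise in x_S moves x_G by −1/3 × 15 = −5. GreenPAC's best response falls — the actions are strategic substitutes.

-5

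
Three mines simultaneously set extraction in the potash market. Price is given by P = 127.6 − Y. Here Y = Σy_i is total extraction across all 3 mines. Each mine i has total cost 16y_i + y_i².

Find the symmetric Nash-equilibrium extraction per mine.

A representative mine's profit is π_i = y_i(127.6 − Y) − 16y_i − y_i², with Y = y_i + Σ_{j≠i} y_j.
First-order condition: 111.6 − 4y_i − Σ_{j≠i} y_j = 0.
In a symmetric equilibrium every mine chooses the same y, so Σ_{j≠i} y_j = 2y. The condition becomes 111.6 − 6y = 0, giving y = 111.6/6 = 18.6.

18.6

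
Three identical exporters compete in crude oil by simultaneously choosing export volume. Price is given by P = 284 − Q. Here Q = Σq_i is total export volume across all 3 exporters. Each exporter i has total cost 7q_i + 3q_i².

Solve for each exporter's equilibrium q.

A representative exporter's profit is π_i = q_i(284 − Q) − 7q_i − 3q_i², with Q = q_i + Σ_{j≠i} q_j.
First-order condition: 277 − 8q_i − Σ_{j≠i} q_j = 0.
Imposing symmetry (q_j = q for all j) turns Σ_{j≠i} q_j into 2q, so 277 = 10q and q = 27.7.

27.7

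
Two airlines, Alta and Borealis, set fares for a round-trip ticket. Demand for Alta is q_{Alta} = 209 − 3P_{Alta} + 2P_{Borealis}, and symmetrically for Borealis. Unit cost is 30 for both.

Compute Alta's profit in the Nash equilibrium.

Alta's profit: π = (P_{Alta} − 30)(209 − 3P_{Alta} + 2P_{Borealis}).
∂π/∂P_{Alta} = 299 − 6P_{Alta} + 2P_{Borealis} = 0 ⇒ P_{Alta} = 299/6 + (1/3)P_{Borealis}.
By symmetry P_{Borealis} = P_{Alta}; substituting into the reaction function, (2/3)P_{Alta} = 299/6 and P_{Alta} = 74.75.
q_{Alta} = 209 − 3·74.75 + 2·74.75 = 134.25.
Profit = (74.75 − 30)·134.25 = 6007.6875.

6007.6875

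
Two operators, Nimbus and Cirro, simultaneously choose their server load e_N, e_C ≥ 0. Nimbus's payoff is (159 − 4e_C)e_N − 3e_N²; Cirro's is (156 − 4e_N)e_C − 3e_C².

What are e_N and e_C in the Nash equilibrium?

16.5, 15

Expanding Nimbus's payoff: 159e_N − 4e_Ce_N − 3e_N².
∂π/∂e_N = 159 − 4e_C − 6e_N = 0, so e_N = 26.5 − (2/3)e_C.
Likewise for Cirro: e_C = 26 − (2/3)e_N.
Substituting the second reaction function into the first: e_N = 26.5 − (2/3)(26 − (2/3)e_N), which gives (5/9)e_N = 55/6 ⇒ e_N = 16.5.
Then e_C = 26 − (2/3)·16.5 = 15.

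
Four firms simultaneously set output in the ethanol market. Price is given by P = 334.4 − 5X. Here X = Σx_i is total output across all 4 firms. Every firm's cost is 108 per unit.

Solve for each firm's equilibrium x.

9.056

A representative firm's profit is π_i = x_i(334.4 − 5X) − 108x_i, with X = x_i + Σ_{j≠i} x_j.
First-order condition: 226.4 − 10x_i − 5Σ_{j≠i} x_j = 0.
With identical firms, set every x_j = x: then 226.4 − 10x − 15x = 0, i.e. x = 226.4/25 = 9.056.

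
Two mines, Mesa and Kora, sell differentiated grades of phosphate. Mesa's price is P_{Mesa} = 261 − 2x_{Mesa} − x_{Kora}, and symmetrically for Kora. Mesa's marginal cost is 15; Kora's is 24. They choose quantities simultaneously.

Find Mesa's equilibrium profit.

4960.08

Mine Mesa's profit: π = x_{Mesa}(261 − 2x_{Mesa} − x_{Kora}) − 15x_{Mesa}.
∂π/∂x_{Mesa} = 246 − 4x_{Mesa} − x_{Kora} = 0 ⇒ x_{Mesa} = 61.5 − 0.25x_{Kora}.
Similarly x_{Kora} = 59.25 − 0.25x_{Mesa}.
Solving the two reaction functions simultaneously: (1 − (−0.25)(−0.25))x_{Mesa} = 61.5 − 0.25·59.25, so 0.9375x_{Mesa} = 46.6875 and x_{Mesa} = 49.8.
Then x_{Kora} = 59.25 − 0.25·49.8 = 46.8.
P_{Mesa} = 261 − 2·49.8 − 46.8 = 114.6.
Profit = (114.6 − 15)·49.8 = 4960.08.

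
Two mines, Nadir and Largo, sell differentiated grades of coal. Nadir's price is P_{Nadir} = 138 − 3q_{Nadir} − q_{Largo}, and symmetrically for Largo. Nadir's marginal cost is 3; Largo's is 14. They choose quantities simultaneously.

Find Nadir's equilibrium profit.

1152.48

Mine Nadir's profit: π = q_{Nadir}(138 − 3q_{Nadir} − q_{Largo}) − 3q_{Nadir}.
∂π/∂q_{Nadir} = 135 − 6q_{Nadir} − q_{Largo} = 0 ⇒ q_{Nadir} = 22.5 − (1/6)q_{Largo}.
Similarly q_{Largo} = 62/3 − (1/6)q_{Nadir}.
Solving the two reaction functions simultaneously: (1 − (−1/6)(−1/6))q_{Nadir} = 22.5 − (1/6)·(62/3), so (35/36)q_{Nadir} = 343/18 and q_{Nadir} = 19.6.
Then q_{Largo} = 62/3 − (1/6)·19.6 = 17.4.
P_{Nadir} = 138 − 3·19.6 − 17.4 = 61.8.
Profit = (61.8 − 3)·19.6 = 1152.48.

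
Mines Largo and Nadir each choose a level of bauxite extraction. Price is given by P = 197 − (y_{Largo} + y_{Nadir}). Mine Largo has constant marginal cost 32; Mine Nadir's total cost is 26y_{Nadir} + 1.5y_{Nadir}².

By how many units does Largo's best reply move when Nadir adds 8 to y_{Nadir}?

-4

Mine Largo's profit: π = y_{Largo}(197 − (y_{Largo} + y_{Nadir})) − 32y_{Largo}.
∂π/∂y_{Largo} = 165 − 2y_{Largo} − y_{Nadir} = 0, so y_{Largo} = 82.5 − 0.5y_{Nadir}.
The reaction-function slope is −0.5, so an 8-unit rise in y_{Nadir} moves y_{Largo} by −0.5 × 8 = −4. Largo's best response falls — the actions are strategic substitutes.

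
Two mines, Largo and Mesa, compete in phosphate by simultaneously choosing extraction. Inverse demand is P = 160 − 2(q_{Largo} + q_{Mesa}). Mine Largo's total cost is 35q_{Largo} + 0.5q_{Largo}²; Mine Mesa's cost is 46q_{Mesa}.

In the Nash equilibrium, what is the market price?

Mine Largo's profit: π = q_{Largo}(160 − 2(q_{Largo} + q_{Mesa})) − 35q_{Largo} − 0.5q_{Largo}².
∂π/∂q_{Largo} = 125 − 5q_{Largo} − 2q_{Mesa} = 0, so q_{Largo} = 25 − 0.4q_{Mesa}.
For Mesa: ∂π/∂q_{Mesa} = 114 − 4q_{Mesa} − 2q_{Largo} = 0 ⇒ q_{Mesa} = 28.5 − 0.5q_{Largo}.
Substituting the second reaction function into the first: q_{Largo} = 25 − 0.4(28.5 − 0.5q_{Largo}), which gives 0.8q_{Largo} = 13.6 ⇒ q_{Largo} = 17.
Then q_{Mesa} = 28.5 − 0.5·17 = 20.
Equilibrium price: P = 160 − 2·37 = 86.

86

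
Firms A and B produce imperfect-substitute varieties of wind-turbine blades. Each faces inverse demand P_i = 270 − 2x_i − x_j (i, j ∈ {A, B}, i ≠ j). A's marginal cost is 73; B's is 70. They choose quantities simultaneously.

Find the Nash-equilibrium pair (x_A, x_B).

39.2, 40.2

Firm A's profit: π = x_A(270 − 2x_A − x_B) − 73x_A.
∂π/∂x_A = 197 − 4x_A − x_B = 0 ⇒ x_A = 49.25 − 0.25x_B.
Similarly x_B = 50 − 0.25x_A.
Solving the two reaction functions simultaneously: (1 − (−0.25)(−0.25))x_A = 49.25 − 0.25·50, so 0.9375x_A = 36.75 and x_A = 39.2.
Then x_B = 50 − 0.25·39.2 = 40.2.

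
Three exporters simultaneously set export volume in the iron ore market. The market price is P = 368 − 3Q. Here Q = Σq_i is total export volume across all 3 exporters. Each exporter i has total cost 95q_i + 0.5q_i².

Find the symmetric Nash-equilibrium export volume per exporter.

A representative exporter's profit is π_i = q_i(368 − 3Q) − 95q_i − 0.5q_i², with Q = q_i + Σ_{j≠i} q_j.
First-order condition: 273 − 7q_i − 3Σ_{j≠i} q_j = 0.
Imposing symmetry (q_j = q for all j) turns Σ_{j≠i} q_j into 2q, so 273 = 13q and q = 21.

21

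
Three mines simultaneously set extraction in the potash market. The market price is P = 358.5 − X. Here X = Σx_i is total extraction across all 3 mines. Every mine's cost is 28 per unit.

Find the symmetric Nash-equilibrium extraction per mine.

A representative mine's profit is π_i = x_i(358.5 − X) − 28x_i, with X = x_i + Σ_{j≠i} x_j.
First-order condition: 330.5 − 2x_i − Σ_{j≠i} x_j = 0.
With identical mines, set every x_j = x: then 330.5 − 2x − 2x = 0, i.e. x = 330.5/4 = 82.625.

82.625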